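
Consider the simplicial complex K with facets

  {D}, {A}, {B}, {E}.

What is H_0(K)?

H_0 ≅ Z^4.

We work with the vertex ordering A < B < D < E. The simplices of K, each written with vertices in increasing order, are:

  0-simplices (4): A, B, D, E

giving chain groups C_0 ≅ Z^4.

Reading off H_k = ker ∂_k / im ∂_{k+1}:

  H_0: rank C_0 − rank ∂_1 = 4 − 0 = 4, and there is no ∂_1, so H_0 ≅ Z^4.

(K is a triangulation of a set of 4 points.)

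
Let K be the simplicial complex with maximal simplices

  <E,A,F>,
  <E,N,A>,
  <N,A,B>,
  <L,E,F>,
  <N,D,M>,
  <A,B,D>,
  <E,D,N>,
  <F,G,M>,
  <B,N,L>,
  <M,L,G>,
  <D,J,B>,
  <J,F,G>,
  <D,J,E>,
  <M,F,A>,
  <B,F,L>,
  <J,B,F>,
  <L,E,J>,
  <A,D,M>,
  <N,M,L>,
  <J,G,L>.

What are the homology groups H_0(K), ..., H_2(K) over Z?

Fix the vertex order A < B < D < E < F < G < J < L < M < N and write every simplex with vertices in increasing order. Then dim K = 2 and the simplices of K are:

  0-simplices (10): A, B, D, E, F, G, J, L, M, N
  1-simplices (30): AB, AD, AE, AF, AM, AN, BD, BF, BJ, BL, BN, DE, DJ, DM, DN, EF, EJ, EL, EN, FG, FJ, FL, FM, GJ, GL, GM, JL, LM, LN, MN
  2-simplices (20): ABD, ABN, ADM, AEF, AEN, AFM, BDJ, BFJ, BFL, BLN, DEJ, DEN, DMN, EFL, EJL, FGJ, FGM, GJL, GLM, LMN

Hence C_0 ≅ Z^10, C_1 ≅ Z^30, C_2 ≅ Z^20.

∂_1: C_1 → C_0 is given by ∂[p,q] = [q] − [p]. For instance
  ∂LN = N − L.
As a 10×30 matrix over Z this has rank 9, with invariant factors (1,1,1,1,1,1,1,1,1).

Boundary ∂_2: C_2 → C_1 maps a triangle to the signed sum of its edges. For instance
  ∂AFM = FM − AM + AF,
  ∂EFL = FL − EL + EF.
This gives a 30×20 integer matrix of rank 20; reducing to Smith normal form yields diagonal entries (1,1,1,1,1,1,1,1,1,1,1,1,1,1,1,1,1,1,1,2).

Computing H_k = (kernel of ∂_k) / (image of ∂_{k+1}):

  H_0: rank C_0 − rank ∂_1 = 10 − 9 = 1, and the invariant factors of ∂_1 are all 1, so H_0 = Z.
  H_1: rank ker ∂_1 − rank ∂_2 = (30 − 9) − 20 = 1, and ∂_2 has invariant factor 2 > 1, so H_1 = Z ⊕ Z/2.
  H_2: rank ker ∂_2 − rank ∂_3 = (20 − 20) − 0 = 0, and there is no ∂_3, so H_2 = 0.

H_0 ≅ Z,  H_1 ≅ Z ⊕ Z/2,  H_2 = 0.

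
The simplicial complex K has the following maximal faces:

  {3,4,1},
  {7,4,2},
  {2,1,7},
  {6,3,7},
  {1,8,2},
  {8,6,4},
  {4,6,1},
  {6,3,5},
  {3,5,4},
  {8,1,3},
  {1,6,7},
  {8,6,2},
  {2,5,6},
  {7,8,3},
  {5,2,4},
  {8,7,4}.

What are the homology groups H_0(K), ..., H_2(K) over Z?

K has 8 vertices, 24 edges, 16 triangles.
rank ∂_0 = 0, rank ∂_1 = 7 ⇒ b_0 = 8 − 0 − 7 = 1; all invariant factors of ∂_1 are 1 so no torsion. So H_0 = Z.
rank ∂_1 = 7, rank ∂_2 = 15 ⇒ b_1 = 24 − 7 − 15 = 2; all invariant factors of ∂_2 are 1 so no torsion. So H_1 = Z^2.
rank ∂_2 = 15, rank ∂_3 = 0 ⇒ b_2 = 16 − 15 − 0 = 1. So H_2 = Z.

H_0 = Z,  H_1 = Z^2,  H_2 = Z.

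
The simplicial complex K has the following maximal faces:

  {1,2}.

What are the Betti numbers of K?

Order the vertices as 1 < 2. Listing each simplex with vertices in this order, K has dimension 1 with simplices:

  0-simplices (2): [1], [2]
  1-simplices (1): [1,2]

giving chain groups C_0 ≅ Z^2, C_1 ≅ Z^1.

The boundary map ∂_1: C_1 → C_0 maps an edge to its endpoints' difference, ∂[p,q] = q − p.
The resulting 2×1 matrix has rank 1, and its Smith normal form has invariant factors (1).

Computing H_k = (kernel of ∂_k) / (image of ∂_{k+1}):

  H_0: rank C_0 − rank ∂_1 = 2 − 1 = 1, and the invariant factors of ∂_1 are all 1, so H_0 = Z.
  H_1: rank ker ∂_1 − rank ∂_2 = (1 − 1) − 0 = 0, and there is no ∂_2, so H_1 = 0.

As a check, the Euler characteristic is 2 − 1 = 1, which agrees with 1 − 0 = 1.

Hence the Betti numbers are b_0 = 1, b_1 = 0.

b_0 = 1, b_1 = 0.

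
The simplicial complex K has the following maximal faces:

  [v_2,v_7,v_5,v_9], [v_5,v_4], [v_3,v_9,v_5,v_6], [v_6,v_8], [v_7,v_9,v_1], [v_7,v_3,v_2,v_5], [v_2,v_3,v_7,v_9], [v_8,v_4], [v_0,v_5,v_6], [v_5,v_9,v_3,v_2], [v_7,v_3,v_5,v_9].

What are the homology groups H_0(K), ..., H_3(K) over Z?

H_0 ≅ Z,  H_1 ≅ Z,  H_2 = 0,  H_3 ≅ Z.

Order the vertices as v_0 < v_1 < v_2 < v_3 < v_4 < v_5 < v_6 < v_7 < v_8 < v_9. Listing each simplex with vertices in this order, K has dimension 3 with simplices:

  0-simplices (10): [v_0], [v_1], [v_2], [v_3], [v_4], [v_5], [v_6], [v_7], [v_8], [v_9]
  1-simplices (20): (20 of them)
  2-simplices (15): (15 of them)
  3-simplices (6): [v_2,v_3,v_5,v_7], [v_2,v_3,v_5,v_9], [v_2,v_3,v_7,v_9], [v_2,v_5,v_7,v_9], [v_3,v_5,v_6,v_9], [v_3,v_5,v_7,v_9]

giving chain groups C_0 ≅ Z^10, C_1 ≅ Z^20, C_2 ≅ Z^15, C_3 ≅ Z^6.

Boundary ∂_1: C_1 → C_0 sends each edge [p,q] (with p < q) to q − p. For instance
  ∂[v_4,v_8] = [v_8] − [v_4].
The 10×20 boundary matrix has rank 9 and Smith normal form diag(1,1,1,1,1,1,1,1,1).

Boundary ∂_2: C_2 → C_1 maps a triangle to the signed sum of its edges. For instance
  ∂[v_5,v_7,v_9] = [v_7,v_9] − [v_5,v_9] + [v_5,v_7],
  ∂[v_2,v_5,v_7] = [v_5,v_7] − [v_2,v_7] + [v_2,v_5].
The resulting 20×15 matrix has rank 10, and its Smith normal form has invariant factors (1,1,1,1,1,1,1,1,1,1).

The boundary map ∂_3: C_3 → C_2 sends each 3-simplex σ to the alternating sum Σ_i (−1)^i (σ with its i-th vertex removed). For instance
  ∂[v_3,v_5,v_7,v_9] = [v_5,v_7,v_9] − [v_3,v_7,v_9] + [v_3,v_5,v_9] − [v_3,v_5,v_7],
  ∂[v_3,v_5,v_6,v_9] = [v_5,v_6,v_9] − [v_3,v_6,v_9] + [v_3,v_5,v_9] − [v_3,v_5,v_6].
As a 15×6 matrix over Z this has rank 5, with invariant factors (1,1,1,1,1).

Reading off H_k = ker ∂_k / im ∂_{k+1}:

  H_0: rank C_0 − rank ∂_1 = 10 − 9 = 1, and the invariant factors of ∂_1 are all 1, so H_0 ≅ Z.
  H_1: rank ker ∂_1 − rank ∂_2 = (20 − 9) − 10 = 1, and the invariant factors of ∂_2 are all 1, so H_1 ≅ Z.
  H_2: rank ker ∂_2 − rank ∂_3 = (15 − 10) − 5 = 0, and the invariant factors of ∂_3 are all 1, so H_2 ≅ 0.
  H_3: rank ker ∂_3 − rank ∂_4 = (6 − 5) − 0 = 1, and there is no ∂_4, so H_3 ≅ Z.

As a check, the Euler characteristic is 10 − 20 + 15 − 6 = -1, which agrees with 1 − 1 + 0 − 1 = -1.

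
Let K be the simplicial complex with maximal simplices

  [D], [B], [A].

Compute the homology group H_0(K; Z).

H_0 ≅ Z^3.

Fix the vertex order A < B < D and write every simplex with vertices in increasing order. Then dim K = 0 and the simplices of K are:

  0-simplices (3): A, B, D

so the chain groups are C_0 ≅ Z^3.

Reading off H_k = ker ∂_k / im ∂_{k+1}:

  H_0: rank C_0 − rank ∂_1 = 3 − 0 = 3, and there is no ∂_1, so H_0 = Z^3.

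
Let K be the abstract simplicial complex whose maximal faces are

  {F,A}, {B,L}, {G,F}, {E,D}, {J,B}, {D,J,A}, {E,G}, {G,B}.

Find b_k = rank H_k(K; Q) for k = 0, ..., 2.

b_0 = 1, b_1 = 2, b_2 = 0.

Fix the vertex order A < B < D < E < F < G < J < L and write every simplex with vertices in increasing order. Then dim K = 2 and the simplices of K are:

  0-simplices (8): A, B, D, E, F, G, J, L
  1-simplices (10): AD, AF, AJ, BG, BJ, BL, DE, DJ, EG, FG
  2-simplices (1): ADJ

giving chain groups C_0 ≅ Z^8, C_1 ≅ Z^10, C_2 ≅ Z^1.

Boundary ∂_1: C_1 → C_0 maps an edge to its endpoints' difference, ∂[p,q] = q − p.
As a 8×10 matrix over Z this has rank 7, with invariant factors (1,1,1,1,1,1,1).

The boundary map ∂_2: C_2 → C_1 acts by ∂[p,q,r] = [q,r] − [p,r] + [p,q]. For instance
  ∂ADJ = DJ − AJ + AD.
As a 10×1 matrix over Z this has rank 1, with invariant factors (1).

Now H_k = ker ∂_k / im ∂_{k+1}, so:

  H_0: rank C_0 − rank ∂_1 = 8 − 7 = 1, and the invariant factors of ∂_1 are all 1, so H_0 = Z.
  H_1: rank ker ∂_1 − rank ∂_2 = (10 − 7) − 1 = 2, and the invariant factors of ∂_2 are all 1, so H_1 = Z^2.
  H_2: rank ker ∂_2 − rank ∂_3 = (1 − 1) − 0 = 0, and there is no ∂_3, so H_2 = 0.

Hence the Betti numbers are b_0 = 1, b_1 = 2, b_2 = 0.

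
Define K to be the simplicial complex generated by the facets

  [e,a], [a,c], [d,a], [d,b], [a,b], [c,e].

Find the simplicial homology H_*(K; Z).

H_0 ≅ Z,  H_1 ≅ Z^2.

Fix the vertex order a < b < c < d < e and write every simplex with vertices in increasing order. Then dim K = 1 and the simplices of K are:

  0-simplices (5): a, b, c, d, e
  1-simplices (6): ab, ac, ad, ae, bd, ce

Hence C_0 ≅ Z^5, C_1 ≅ Z^6.

The boundary map ∂_1: C_1 → C_0 sends each edge [p,q] (with p < q) to q − p.
This gives a 5×6 integer matrix of rank 4; reducing to Smith normal form yields diagonal entries (1,1,1,1).

Now H_k = ker ∂_k / im ∂_{k+1}, so:

  H_0: rank C_0 − rank ∂_1 = 5 − 4 = 1, and the invariant factors of ∂_1 are all 1, so H_0 ≅ Z.
  H_1: rank ker ∂_1 − rank ∂_2 = (6 − 4) − 0 = 2, and there is no ∂_2, so H_1 ≅ Z^2.

As a check, the Euler characteristic is 5 − 6 = -1, which agrees with 1 − 2 = -1.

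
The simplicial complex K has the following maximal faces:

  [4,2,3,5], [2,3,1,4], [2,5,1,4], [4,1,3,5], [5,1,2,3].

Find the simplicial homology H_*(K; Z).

We work with the vertex ordering 1 < 2 < 3 < 4 < 5. The simplices of K, each written with vertices in increasing order, are:

  0-simplices (5): [1], [2], [3], [4], [5]
  1-simplices (10): [1,2], [1,3], [1,4], [1,5], [2,3], [2,4], [2,5], [3,4], [3,5], [4,5]
  2-simplices (10): [1,2,3], [1,2,4], [1,2,5], [1,3,4], [1,3,5], [1,4,5], [2,3,4], [2,3,5], [2,4,5], [3,4,5]
  3-simplices (5): [1,2,3,4], [1,2,3,5], [1,2,4,5], [1,3,4,5], [2,3,4,5]

giving chain groups C_0 ≅ Z^5, C_1 ≅ Z^10, C_2 ≅ Z^10, C_3 ≅ Z^5.

Boundary ∂_1: C_1 → C_0 is given by ∂[p,q] = [q] − [p]. For instance
  ∂[1,4] = [4] − [1].
The resulting 5×10 matrix has rank 4, and its Smith normal form has invariant factors (1,1,1,1).

∂_2: C_2 → C_1 acts by ∂[p,q,r] = [q,r] − [p,r] + [p,q]. For instance
  ∂[1,2,4] = [2,4] − [1,4] + [1,2],
  ∂[2,3,5] = [3,5] − [2,5] + [2,3].
As a 10×10 matrix over Z this has rank 6, with invariant factors (1,1,1,1,1,1).

∂_3: C_3 → C_2 sends each 3-simplex σ to the alternating sum Σ_i (−1)^i (σ with its i-th vertex removed). For instance
  ∂[1,2,4,5] = [2,4,5] − [1,4,5] + [1,2,5] − [1,2,4],
  ∂[1,2,3,5] = [2,3,5] − [1,3,5] + [1,2,5] − [1,2,3].
As a 10×5 matrix over Z this has rank 4, with invariant factors (1,1,1,1).

Computing H_k = (kernel of ∂_k) / (image of ∂_{k+1}):

  H_0: rank C_0 − rank ∂_1 = 5 − 4 = 1, and the invariant factors of ∂_1 are all 1, so H_0 = Z.
  H_1: rank ker ∂_1 − rank ∂_2 = (10 − 4) − 6 = 0, and the invariant factors of ∂_2 are all 1, so H_1 = 0.
  H_2: rank ker ∂_2 − rank ∂_3 = (10 − 6) − 4 = 0, and the invariant factors of ∂_3 are all 1, so H_2 = 0.
  H_3: rank ker ∂_3 − rank ∂_4 = (5 − 4) − 0 = 1, and there is no ∂_4, so H_3 = Z.

As a check, the Euler characteristic is 5 − 10 + 10 − 5 = 0, which agrees with 1 − 0 + 0 − 1 = 0.

H_0 = Z,  H_1 = 0,  H_2 = 0,  H_3 = Z.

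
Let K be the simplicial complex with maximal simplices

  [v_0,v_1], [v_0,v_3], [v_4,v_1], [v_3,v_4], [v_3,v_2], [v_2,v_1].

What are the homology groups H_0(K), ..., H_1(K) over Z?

H_0 ≅ Z,  H_1 ≅ Z^2.

Order the vertices as v_0 < v_1 < v_2 < v_3 < v_4. Listing each simplex with vertices in this order, K has dimension 1 with simplices:

  0-simplices (5): [v_0], [v_1], [v_2], [v_3], [v_4]
  1-simplices (6): [v_0,v_1], [v_0,v_3], [v_1,v_2], [v_1,v_4], [v_2,v_3], [v_3,v_4]

giving chain groups C_0 ≅ Z^5, C_1 ≅ Z^6.

∂_1: C_1 → C_0 maps an edge to its endpoints' difference, ∂[p,q] = q − p. For instance
  ∂[v_2,v_3] = [v_3] − [v_2].
As a 5×6 matrix over Z this has rank 4, with invariant factors (1,1,1,1).

Now H_k = ker ∂_k / im ∂_{k+1}, so:

  H_0: rank C_0 − rank ∂_1 = 5 − 4 = 1, and the invariant factors of ∂_1 are all 1, so H_0 = Z.
  H_1: rank ker ∂_1 − rank ∂_2 = (6 − 4) − 0 = 2, and there is no ∂_2, so H_1 = Z^2.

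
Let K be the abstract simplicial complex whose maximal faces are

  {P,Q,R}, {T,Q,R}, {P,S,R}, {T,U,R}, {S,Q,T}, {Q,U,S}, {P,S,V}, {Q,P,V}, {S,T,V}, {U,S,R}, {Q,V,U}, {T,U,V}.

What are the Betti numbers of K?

b_0 = 1, b_1 = 0, b_2 = 0.

We work with the vertex ordering P < Q < R < S < T < U < V. The simplices of K, each written with vertices in increasing order, are:

  0-simplices (7): P, Q, R, S, T, U, V
  1-simplices (18): PQ, PR, PS, PV, QR, QS, QT, QU, QV, RS, RT, RU, ST, SU, SV, TU, TV, UV
  2-simplices (12): PQR, PQV, PRS, PSV, QRT, QST, QSU, QUV, RSU, RTU, STV, TUV

so the chain groups are C_0 ≅ Z^7, C_1 ≅ Z^18, C_2 ≅ Z^12.

Boundary ∂_1: C_1 → C_0 maps an edge to its endpoints' difference, ∂[p,q] = q − p. For instance
  ∂QU = U − Q.
This gives a 7×18 integer matrix of rank 6; reducing to Smith normal form yields diagonal entries (1,1,1,1,1,1).

Boundary ∂_2: C_2 → C_1 acts by ∂[p,q,r] = [q,r] − [p,r] + [p,q]. For instance
  ∂QST = ST − QT + QS,
  ∂QRT = RT − QT + QR.
As a 18×12 matrix over Z this has rank 12, with invariant factors (1,1,1,1,1,1,1,1,1,1,1,2).

Now H_k = ker ∂_k / im ∂_{k+1}, so:

  H_0: rank C_0 − rank ∂_1 = 7 − 6 = 1, and the invariant factors of ∂_1 are all 1, so H_0 = Z.
  H_1: rank ker ∂_1 − rank ∂_2 = (18 − 6) − 12 = 0, and ∂_2 has invariant factor 2 > 1, so H_1 = Z/2.
  H_2: rank ker ∂_2 − rank ∂_3 = (12 − 12) − 0 = 0, and there is no ∂_3, so H_2 = 0.

Hence the Betti numbers are b_0 = 1, b_1 = 0, b_2 = 0.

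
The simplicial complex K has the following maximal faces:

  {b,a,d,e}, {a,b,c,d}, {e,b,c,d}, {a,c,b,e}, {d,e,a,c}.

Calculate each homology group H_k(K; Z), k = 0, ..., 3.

H_0 = Z,  H_1 = 0,  H_2 = 0,  H_3 = Z.

Take the total order a < b < c < d < e on the vertex set. Then K (dimension 3) consists of the simplices:

  0-simplices (5): a, b, c, d, e
  1-simplices (10): ab, ac, ad, ae, bc, bd, be, cd, ce, de
  2-simplices (10): abc, abd, abe, acd, ace, ade, bcd, bce, bde, cde
  3-simplices (5): abcd, abce, abde, acde, bcde

Hence C_0 ≅ Z^5, C_1 ≅ Z^10, C_2 ≅ Z^10, C_3 ≅ Z^5.

Boundary ∂_1: C_1 → C_0 maps an edge to its endpoints' difference, ∂[p,q] = q − p.
The 5×10 boundary matrix has rank 4 and Smith normal form diag(1,1,1,1).

The boundary map ∂_2: C_2 → C_1 acts by ∂[p,q,r] = [q,r] − [p,r] + [p,q]. For instance
  ∂abd = bd − ad + ab,
  ∂bce = ce − be + bc.
This gives a 10×10 integer matrix of rank 6; reducing to Smith normal form yields diagonal entries (1,1,1,1,1,1).

∂_3: C_3 → C_2 sends each 3-simplex σ to the alternating sum Σ_i (−1)^i (σ with its i-th vertex removed). For instance
  ∂abce = bce − ace + abe − abc,
  ∂abcd = bcd − acd + abd − abc.
This gives a 10×5 integer matrix of rank 4; reducing to Smith normal form yields diagonal entries (1,1,1,1).

Reading off H_k = ker ∂_k / im ∂_{k+1}:

  H_0: rank C_0 − rank ∂_1 = 5 − 4 = 1, and the invariant factors of ∂_1 are all 1, so H_0 = Z.
  H_1: rank ker ∂_1 − rank ∂_2 = (10 − 4) − 6 = 0, and the invariant factors of ∂_2 are all 1, so H_1 = 0.
  H_2: rank ker ∂_2 − rank ∂_3 = (10 − 6) − 4 = 0, and the invariant factors of ∂_3 are all 1, so H_2 = 0.
  H_3: rank ker ∂_3 − rank ∂_4 = (5 − 4) − 0 = 1, and there is no ∂_4, so H_3 = Z.

As a check, the Euler characteristic is 5 − 10 + 10 − 5 = 0, which agrees with 1 − 0 + 0 − 1 = 0.
(K is a triangulation of the 3-sphere S^3.)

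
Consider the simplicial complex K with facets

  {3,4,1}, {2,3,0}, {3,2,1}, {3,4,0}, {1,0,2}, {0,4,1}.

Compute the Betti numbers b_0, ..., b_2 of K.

Fix the vertex order 0 < 1 < 2 < 3 < 4 and write every simplex with vertices in increasing order. Then dim K = 2 and the simplices of K are:

  0-simplices (5): [0], [1], [2], [3], [4]
  1-simplices (9): [0,1], [0,2], [0,3], [0,4], [1,2], [1,3], [1,4], [2,3], [3,4]
  2-simplices (6): [0,1,2], [0,1,4], [0,2,3], [0,3,4], [1,2,3], [1,3,4]

giving chain groups C_0 ≅ Z^5, C_1 ≅ Z^9, C_2 ≅ Z^6.

The boundary map ∂_1: C_1 → C_0 maps an edge to its endpoints' difference, ∂[p,q] = q − p. For instance
  ∂[3,4] = [4] − [3].
As a 5×9 matrix over Z this has rank 4, with invariant factors (1,1,1,1).

Boundary ∂_2: C_2 → C_1 maps a triangle to the signed sum of its edges. For instance
  ∂[0,1,4] = [1,4] − [0,4] + [0,1],
  ∂[1,3,4] = [3,4] − [1,4] + [1,3].
The 9×6 boundary matrix has rank 5 and Smith normal form diag(1,1,1,1,1).

From H_k ≅ ker(∂_k) / im(∂_{k+1}) we obtain:

  H_0: rank C_0 − rank ∂_1 = 5 − 4 = 1, and the invariant factors of ∂_1 are all 1, so H_0 = Z.
  H_1: rank ker ∂_1 − rank ∂_2 = (9 − 4) − 5 = 0, and the invariant factors of ∂_2 are all 1, so H_1 = 0.
  H_2: rank ker ∂_2 − rank ∂_3 = (6 − 5) − 0 = 1, and there is no ∂_3, so H_2 = Z.

Hence the Betti numbers are b_0 = 1, b_1 = 0, b_2 = 1.

b_0 = 1, b_1 = 0, b_2 = 1.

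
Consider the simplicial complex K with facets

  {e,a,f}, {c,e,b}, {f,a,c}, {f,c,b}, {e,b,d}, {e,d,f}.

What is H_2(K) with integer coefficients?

Fix the vertex order a < b < c < d < e < f and write every simplex with vertices in increasing order. Then dim K = 2 and the simplices of K are:

  0-simplices (6): a, b, c, d, e, f
  1-simplices (12): ac, ae, af, bc, bd, be, bf, ce, cf, de, df, ef
  2-simplices (6): acf, aef, bce, bcf, bde, def

Hence C_0 ≅ Z^6, C_1 ≅ Z^12, C_2 ≅ Z^6.

The boundary map ∂_1: C_1 → C_0 maps an edge to its endpoints' difference, ∂[p,q] = q − p. For instance
  ∂ac = c − a.
The resulting 6×12 matrix has rank 5, and its Smith normal form has invariant factors (1,1,1,1,1).

The boundary map ∂_2: C_2 → C_1 sends each 2-simplex [p,q,r] to [q,r] − [p,r] + [p,q]. For instance
  ∂aef = ef − af + ae,
  ∂bde = de − be + bd.
The 12×6 boundary matrix has rank 6 and Smith normal form diag(1,1,1,1,1,1).

From H_k ≅ ker(∂_k) / im(∂_{k+1}) we obtain:

  H_2: rank ker ∂_2 − rank ∂_3 = (6 − 6) − 0 = 0, and there is no ∂_3, so H_2 ≅ 0.

(K is a triangulation of the cylinder S^1 x I.)

H_2 ≅ 0.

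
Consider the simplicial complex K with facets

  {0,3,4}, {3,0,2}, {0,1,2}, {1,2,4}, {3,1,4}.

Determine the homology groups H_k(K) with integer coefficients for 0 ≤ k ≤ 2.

We work with the vertex ordering 0 < 1 < 2 < 3 < 4. The simplices of K, each written with vertices in increasing order, are:

  0-simplices (5): [0], [1], [2], [3], [4]
  1-simplices (10): [0,1], [0,2], [0,3], [0,4], [1,2], [1,3], [1,4], [2,3], [2,4], [3,4]
  2-simplices (5): [0,1,2], [0,2,3], [0,3,4], [1,2,4], [1,3,4]

so the chain groups are C_0 ≅ Z^5, C_1 ≅ Z^10, C_2 ≅ Z^5.

Boundary ∂_1: C_1 → C_0 maps an edge to its endpoints' difference, ∂[p,q] = q − p.
The 5×10 boundary matrix has rank 4 and Smith normal form diag(1,1,1,1).

The boundary map ∂_2: C_2 → C_1 acts by ∂[p,q,r] = [q,r] − [p,r] + [p,q]. For instance
  ∂[1,3,4] = [3,4] − [1,4] + [1,3],
  ∂[1,2,4] = [2,4] − [1,4] + [1,2].
This gives a 10×5 integer matrix of rank 5; reducing to Smith normal form yields diagonal entries (1,1,1,1,1).

Computing H_k = (kernel of ∂_k) / (image of ∂_{k+1}):

  H_0: rank C_0 − rank ∂_1 = 5 − 4 = 1, and the invariant factors of ∂_1 are all 1, so H_0 = Z.
  H_1: rank ker ∂_1 − rank ∂_2 = (10 − 4) − 5 = 1, and the invariant factors of ∂_2 are all 1, so H_1 = Z.
  H_2: rank ker ∂_2 − rank ∂_3 = (5 − 5) − 0 = 0, and there is no ∂_3, so H_2 = 0.

As a check, the Euler characteristic is 5 − 10 + 5 = 0, which agrees with 1 − 1 + 0 = 0.

H_0 = Z,  H_1 = Z,  H_2 = 0.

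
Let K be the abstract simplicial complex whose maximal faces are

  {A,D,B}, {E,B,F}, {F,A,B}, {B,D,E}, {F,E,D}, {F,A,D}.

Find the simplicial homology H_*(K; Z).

Fix the vertex order A < B < D < E < F and write every simplex with vertices in increasing order. Then dim K = 2 and the simplices of K are:

  0-simplices (5): A, B, D, E, F
  1-simplices (9): AB, AD, AF, BD, BE, BF, DE, DF, EF
  2-simplices (6): ABD, ABF, ADF, BDE, BEF, DEF

so the chain groups are C_0 ≅ Z^5, C_1 ≅ Z^9, C_2 ≅ Z^6.

∂_1: C_1 → C_0 maps an edge to its endpoints' difference, ∂[p,q] = q − p.
The 5×9 boundary matrix has rank 4 and Smith normal form diag(1,1,1,1).

Boundary ∂_2: C_2 → C_1 acts by ∂[p,q,r] = [q,r] − [p,r] + [p,q]. For instance
  ∂ABF = BF − AF + AB,
  ∂ADF = DF − AF + AD.
This gives a 9×6 integer matrix of rank 5; reducing to Smith normal form yields diagonal entries (1,1,1,1,1).

Now H_k = ker ∂_k / im ∂_{k+1}, so:

  H_0: rank C_0 − rank ∂_1 = 5 − 4 = 1, and the invariant factors of ∂_1 are all 1, so H_0 ≅ Z.
  H_1: rank ker ∂_1 − rank ∂_2 = (9 − 4) − 5 = 0, and the invariant factors of ∂_2 are all 1, so H_1 ≅ 0.
  H_2: rank ker ∂_2 − rank ∂_3 = (6 − 5) − 0 = 1, and there is no ∂_3, so H_2 ≅ Z.

(K is a triangulation of the 2-sphere S^2.)

H_0 = Z,  H_1 = 0,  H_2 = Z.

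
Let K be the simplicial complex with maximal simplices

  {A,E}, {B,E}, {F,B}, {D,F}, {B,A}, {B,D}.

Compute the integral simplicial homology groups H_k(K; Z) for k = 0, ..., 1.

K has 5 vertices, 6 edges.
rank ∂_0 = 0, rank ∂_1 = 4 ⇒ b_0 = 5 − 0 − 4 = 1; all invariant factors of ∂_1 are 1 so no torsion. So H_0 = Z.
rank ∂_1 = 4, rank ∂_2 = 0 ⇒ b_1 = 6 − 4 − 0 = 2. So H_1 = Z^2.

H_0 ≅ Z,  H_1 ≅ Z^2.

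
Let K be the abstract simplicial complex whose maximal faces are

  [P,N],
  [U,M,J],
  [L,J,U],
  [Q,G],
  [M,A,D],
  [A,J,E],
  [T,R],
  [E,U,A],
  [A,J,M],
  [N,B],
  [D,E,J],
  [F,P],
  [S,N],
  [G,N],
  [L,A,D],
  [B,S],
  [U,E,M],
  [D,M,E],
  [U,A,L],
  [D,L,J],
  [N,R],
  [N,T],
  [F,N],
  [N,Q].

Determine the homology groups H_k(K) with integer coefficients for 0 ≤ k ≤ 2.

We work with the vertex ordering A < B < D < E < F < G < J < L < M < N < P < Q < R < S < T < U. The simplices of K, each written with vertices in increasing order, are:

  0-simplices (16): A, B, D, E, F, G, J, L, M, N, P, Q, R, S, T, U
  1-simplices (30): AD, AE, AJ, AL, AM, AU, BN, BS, DE, DJ, DL, DM, EJ, EM, EU, FN, FP, GN, GQ, JL, JM, JU, LU, MU, NP, NQ, NR, NS, NT, RT
  2-simplices (12): ADL, ADM, AEJ, AEU, AJM, ALU, DEJ, DEM, DJL, EMU, JLU, JMU

giving chain groups C_0 ≅ Z^16, C_1 ≅ Z^30, C_2 ≅ Z^12.

∂_1: C_1 → C_0 maps an edge to its endpoints' difference, ∂[p,q] = q − p.
The 16×30 boundary matrix has rank 14 and Smith normal form diag(1,1,1,1,1,1,1,1,1,1,1,1,1,1).

∂_2: C_2 → C_1 maps a triangle to the signed sum of its edges. For instance
  ∂AJM = JM − AM + AJ,
  ∂DEM = EM − DM + DE.
As a 30×12 matrix over Z this has rank 12, with invariant factors (1,1,1,1,1,1,1,1,1,1,1,2).

Computing H_k = (kernel of ∂_k) / (image of ∂_{k+1}):

  H_0: rank C_0 − rank ∂_1 = 16 − 14 = 2, and the invariant factors of ∂_1 are all 1, so H_0 = Z^2.
  H_1: rank ker ∂_1 − rank ∂_2 = (30 − 14) − 12 = 4, and ∂_2 has invariant factor 2 > 1, so H_1 = Z^4 ⊕ Z/2Z.
  H_2: rank ker ∂_2 − rank ∂_3 = (12 − 12) − 0 = 0, and there is no ∂_3, so H_2 = 0.

As a check, the Euler characteristic is 16 − 30 + 12 = -2, which agrees with 2 − 4 + 0 = -2.

H_0 = Z^2,  H_1 = Z^4 ⊕ Z/2Z,  H_2 = 0.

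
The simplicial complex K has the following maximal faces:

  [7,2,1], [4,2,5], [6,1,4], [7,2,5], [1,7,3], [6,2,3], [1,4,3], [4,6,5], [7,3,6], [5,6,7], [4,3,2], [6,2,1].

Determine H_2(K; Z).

H_2 ≅ 0.

Take the total order 1 < 2 < 3 < 4 < 5 < 6 < 7 on the vertex set. Then K (dimension 2) consists of the simplices:

  0-simplices (7): [1], [2], [3], [4], [5], [6], [7]
  1-simplices (18): [1,2], [1,3], [1,4], [1,6], [1,7], [2,3], [2,4], [2,5], [2,6], [2,7], [3,4], [3,6], [3,7], [4,5], [4,6], [5,6], [5,7], [6,7]
  2-simplices (12): [1,2,6], [1,2,7], [1,3,4], [1,3,7], [1,4,6], [2,3,4], [2,3,6], [2,4,5], [2,5,7], [3,6,7], [4,5,6], [5,6,7]

giving chain groups C_0 ≅ Z^7, C_1 ≅ Z^18, C_2 ≅ Z^12.

The boundary map ∂_1: C_1 → C_0 maps an edge to its endpoints' difference, ∂[p,q] = q − p.
The 7×18 boundary matrix has rank 6 and Smith normal form diag(1,1,1,1,1,1).

Boundary ∂_2: C_2 → C_1 acts by ∂[p,q,r] = [q,r] − [p,r] + [p,q]. For instance
  ∂[1,2,6] = [2,6] − [1,6] + [1,2],
  ∂[2,4,5] = [4,5] − [2,5] + [2,4].
The resulting 18×12 matrix has rank 12, and its Smith normal form has invariant factors (1,1,1,1,1,1,1,1,1,1,1,2).

Reading off H_k = ker ∂_k / im ∂_{k+1}:

  H_2: rank ker ∂_2 − rank ∂_3 = (12 − 12) − 0 = 0, and there is no ∂_3, so H_2 ≅ 0.

(K is a triangulation of the real projective plane RP^2.)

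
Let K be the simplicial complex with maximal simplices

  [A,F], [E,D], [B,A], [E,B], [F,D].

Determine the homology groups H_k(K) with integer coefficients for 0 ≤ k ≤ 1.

We work with the vertex ordering A < B < D < E < F. The simplices of K, each written with vertices in increasing order, are:

  0-simplices (5): A, B, D, E, F
  1-simplices (5): AB, AF, BE, DE, DF

so the chain groups are C_0 ≅ Z^5, C_1 ≅ Z^5.

Boundary ∂_1: C_1 → C_0 maps an edge to its endpoints' difference, ∂[p,q] = q − p. For instance
  ∂AB = B − A.
This gives a 5×5 integer matrix of rank 4; reducing to Smith normal form yields diagonal entries (1,1,1,1).

Reading off H_k = ker ∂_k / im ∂_{k+1}:

  H_0: rank C_0 − rank ∂_1 = 5 − 4 = 1, and the invariant factors of ∂_1 are all 1, so H_0 ≅ Z.
  H_1: rank ker ∂_1 − rank ∂_2 = (5 − 4) − 0 = 1, and there is no ∂_2, so H_1 ≅ Z.

As a check, the Euler characteristic is 5 − 5 = 0, which agrees with 1 − 1 = 0.

H_0 ≅ Z,  H_1 ≅ Z.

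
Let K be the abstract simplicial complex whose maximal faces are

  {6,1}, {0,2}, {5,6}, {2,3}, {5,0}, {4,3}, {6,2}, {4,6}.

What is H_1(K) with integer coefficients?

H_1 ≅ Z^2.

Take the total order 0 < 1 < 2 < 3 < 4 < 5 < 6 on the vertex set. Then K (dimension 1) consists of the simplices:

  0-simplices (7): [0], [1], [2], [3], [4], [5], [6]
  1-simplices (8): [0,2], [0,5], [1,6], [2,3], [2,6], [3,4], [4,6], [5,6]

Hence C_0 ≅ Z^7, C_1 ≅ Z^8.

Boundary ∂_1: C_1 → C_0 maps an edge to its endpoints' difference, ∂[p,q] = q − p.
The 7×8 boundary matrix has rank 6 and Smith normal form diag(1,1,1,1,1,1).

Now H_k = ker ∂_k / im ∂_{k+1}, so:

  H_1: rank ker ∂_1 − rank ∂_2 = (8 − 6) − 0 = 2, and there is no ∂_2, so H_1 = Z^2.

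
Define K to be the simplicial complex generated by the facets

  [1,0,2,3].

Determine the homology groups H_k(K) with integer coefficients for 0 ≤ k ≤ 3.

H_0 = Z,  H_1 = 0,  H_2 = 0,  H_3 = 0.

We work with the vertex ordering 0 < 1 < 2 < 3. The simplices of K, each written with vertices in increasing order, are:

  0-simplices (4): [0], [1], [2], [3]
  1-simplices (6): [0,1], [0,2], [0,3], [1,2], [1,3], [2,3]
  2-simplices (4): [0,1,2], [0,1,3], [0,2,3], [1,2,3]
  3-simplices (1): [0,1,2,3]

Hence C_0 ≅ Z^4, C_1 ≅ Z^6, C_2 ≅ Z^4, C_3 ≅ Z^1.

The boundary map ∂_1: C_1 → C_0 is given by ∂[p,q] = [q] − [p]. For instance
  ∂[0,3] = [3] − [0].
As a 4×6 matrix over Z this has rank 3, with invariant factors (1,1,1).

∂_2: C_2 → C_1 maps a triangle to the signed sum of its edges. For instance
  ∂[0,2,3] = [2,3] − [0,3] + [0,2],
  ∂[0,1,2] = [1,2] − [0,2] + [0,1].
This gives a 6×4 integer matrix of rank 3; reducing to Smith normal form yields diagonal entries (1,1,1).

Boundary ∂_3: C_3 → C_2 sends each 3-simplex σ to the alternating sum Σ_i (−1)^i (σ with its i-th vertex removed). For instance
  ∂[0,1,2,3] = [1,2,3] − [0,2,3] + [0,1,3] − [0,1,2].
The 4×1 boundary matrix has rank 1 and Smith normal form diag(1).

Computing H_k = (kernel of ∂_k) / (image of ∂_{k+1}):

  H_0: rank C_0 − rank ∂_1 = 4 − 3 = 1, and the invariant factors of ∂_1 are all 1, so H_0 ≅ Z.
  H_1: rank ker ∂_1 − rank ∂_2 = (6 − 3) − 3 = 0, and the invariant factors of ∂_2 are all 1, so H_1 ≅ 0.
  H_2: rank ker ∂_2 − rank ∂_3 = (4 − 3) − 1 = 0, and the invariant factors of ∂_3 are all 1, so H_2 ≅ 0.
  H_3: rank ker ∂_3 − rank ∂_4 = (1 − 1) − 0 = 0, and there is no ∂_4, so H_3 ≅ 0.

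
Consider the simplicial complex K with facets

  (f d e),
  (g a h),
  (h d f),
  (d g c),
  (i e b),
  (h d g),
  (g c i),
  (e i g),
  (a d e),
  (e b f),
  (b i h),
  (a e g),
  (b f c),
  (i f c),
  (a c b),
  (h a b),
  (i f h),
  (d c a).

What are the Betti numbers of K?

b_0 = 1, b_1 = 1, b_2 = 0.

K has 9 vertices, 27 edges, 18 triangles.
rank ∂_0 = 0, rank ∂_1 = 8 ⇒ b_0 = 9 − 0 − 8 = 1; all invariant factors of ∂_1 are 1 so no torsion. So H_0 ≅ Z.
rank ∂_1 = 8, rank ∂_2 = 18 ⇒ b_1 = 27 − 8 − 18 = 1; ∂_2 has invariant factor(s) [2] giving torsion. So H_1 ≅ Z ⊕ Z_2.
rank ∂_2 = 18, rank ∂_3 = 0 ⇒ b_2 = 18 − 18 − 0 = 0. So H_2 ≅ 0.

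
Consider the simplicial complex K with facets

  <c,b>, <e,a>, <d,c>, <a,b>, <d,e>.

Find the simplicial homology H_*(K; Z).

K has 5 vertices, 5 edges.
rank ∂_0 = 0, rank ∂_1 = 4 ⇒ b_0 = 5 − 0 − 4 = 1; all invariant factors of ∂_1 are 1 so no torsion. So H_0 ≅ Z.
rank ∂_1 = 4, rank ∂_2 = 0 ⇒ b_1 = 5 − 4 − 0 = 1. So H_1 ≅ Z.

H_0 = Z,  H_1 = Z.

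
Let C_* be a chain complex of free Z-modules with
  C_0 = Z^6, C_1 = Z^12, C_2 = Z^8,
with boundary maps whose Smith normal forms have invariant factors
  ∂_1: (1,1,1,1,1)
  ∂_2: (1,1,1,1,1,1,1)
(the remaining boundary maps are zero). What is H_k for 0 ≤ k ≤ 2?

H_0: b_0 = 6 − 0 − 5 = 1; torsion from ∂_1 factors > 1: none. So H_0 ≅ Z.
H_1: b_1 = 12 − 5 − 7 = 0; torsion from ∂_2 factors > 1: none. So H_1 ≅ 0.
H_2: b_2 = 8 − 7 − 0 = 1; torsion from ∂_3 factors > 1: none. So H_2 ≅ Z.

H_0 ≅ Z,  H_1 = 0,  H_2 ≅ Z.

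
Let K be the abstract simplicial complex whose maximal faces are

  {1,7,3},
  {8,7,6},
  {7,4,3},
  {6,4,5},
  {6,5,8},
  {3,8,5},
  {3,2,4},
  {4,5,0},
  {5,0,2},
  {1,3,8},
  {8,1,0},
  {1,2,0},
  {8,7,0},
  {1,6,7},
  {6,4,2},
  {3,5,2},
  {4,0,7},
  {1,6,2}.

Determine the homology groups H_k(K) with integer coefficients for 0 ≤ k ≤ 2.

H_0 = Z,  H_1 = Z ⊕ Z/2Z,  H_2 = 0.

K has 9 vertices, 27 edges, 18 triangles.
rank ∂_0 = 0, rank ∂_1 = 8 ⇒ b_0 = 9 − 0 − 8 = 1; all invariant factors of ∂_1 are 1 so no torsion. So H_0 = Z.
rank ∂_1 = 8, rank ∂_2 = 18 ⇒ b_1 = 27 − 8 − 18 = 1; ∂_2 has invariant factor(s) [2] giving torsion. So H_1 = Z ⊕ Z/2Z.
rank ∂_2 = 18, rank ∂_3 = 0 ⇒ b_2 = 18 − 18 − 0 = 0. So H_2 = 0.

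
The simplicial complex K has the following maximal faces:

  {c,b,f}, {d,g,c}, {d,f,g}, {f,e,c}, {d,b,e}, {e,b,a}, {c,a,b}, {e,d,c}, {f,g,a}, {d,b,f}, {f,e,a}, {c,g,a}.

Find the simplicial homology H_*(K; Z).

We work with the vertex ordering a < b < c < d < e < f < g. The simplices of K, each written with vertices in increasing order, are:

  0-simplices (7): a, b, c, d, e, f, g
  1-simplices (18): ab, ac, ae, af, ag, bc, bd, be, bf, cd, ce, cf, cg, de, df, dg, ef, fg
  2-simplices (12): abc, abe, acg, aef, afg, bcf, bde, bdf, cde, cdg, cef, dfg

giving chain groups C_0 ≅ Z^7, C_1 ≅ Z^18, C_2 ≅ Z^12.

∂_1: C_1 → C_0 sends each edge [p,q] (with p < q) to q − p. For instance
  ∂de = e − d.
The 7×18 boundary matrix has rank 6 and Smith normal form diag(1,1,1,1,1,1).

Boundary ∂_2: C_2 → C_1 sends each 2-simplex [p,q,r] to [q,r] − [p,r] + [p,q]. For instance
  ∂abc = bc − ac + ab,
  ∂abe = be − ae + ab.
The resulting 18×12 matrix has rank 12, and its Smith normal form has invariant factors (1,1,1,1,1,1,1,1,1,1,1,2).

Computing H_k = (kernel of ∂_k) / (image of ∂_{k+1}):

  H_0: rank C_0 − rank ∂_1 = 7 − 6 = 1, and the invariant factors of ∂_1 are all 1, so H_0 ≅ Z.
  H_1: rank ker ∂_1 − rank ∂_2 = (18 − 6) − 12 = 0, and ∂_2 has invariant factor 2 > 1, so H_1 ≅ Z/2.
  H_2: rank ker ∂_2 − rank ∂_3 = (12 − 12) − 0 = 0, and there is no ∂_3, so H_2 ≅ 0.

As a check, the Euler characteristic is 7 − 18 + 12 = 1, which agrees with 1 − 0 + 0 = 1.

H_0 = Z,  H_1 = Z/2,  H_2 = 0.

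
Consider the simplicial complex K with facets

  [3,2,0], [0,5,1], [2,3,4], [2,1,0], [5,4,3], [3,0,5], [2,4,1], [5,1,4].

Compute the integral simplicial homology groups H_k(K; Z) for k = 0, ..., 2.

Take the total order 0 < 1 < 2 < 3 < 4 < 5 on the vertex set. Then K (dimension 2) consists of the simplices:

  0-simplices (6): [0], [1], [2], [3], [4], [5]
  1-simplices (12): [0,1], [0,2], [0,3], [0,5], [1,2], [1,4], [1,5], [2,3], [2,4], [3,4], [3,5], [4,5]
  2-simplices (8): [0,1,2], [0,1,5], [0,2,3], [0,3,5], [1,2,4], [1,4,5], [2,3,4], [3,4,5]

Hence C_0 ≅ Z^6, C_1 ≅ Z^12, C_2 ≅ Z^8.

Boundary ∂_1: C_1 → C_0 is given by ∂[p,q] = [q] − [p]. For instance
  ∂[2,4] = [4] − [2].
This gives a 6×12 integer matrix of rank 5; reducing to Smith normal form yields diagonal entries (1,1,1,1,1).

∂_2: C_2 → C_1 maps a triangle to the signed sum of its edges. For instance
  ∂[0,1,2] = [1,2] − [0,2] + [0,1],
  ∂[0,1,5] = [1,5] − [0,5] + [0,1].
The resulting 12×8 matrix has rank 7, and its Smith normal form has invariant factors (1,1,1,1,1,1,1).

From H_k ≅ ker(∂_k) / im(∂_{k+1}) we obtain:

  H_0: rank C_0 − rank ∂_1 = 6 − 5 = 1, and the invariant factors of ∂_1 are all 1, so H_0 = Z.
  H_1: rank ker ∂_1 − rank ∂_2 = (12 − 5) − 7 = 0, and the invariant factors of ∂_2 are all 1, so H_1 = 0.
  H_2: rank ker ∂_2 − rank ∂_3 = (8 − 7) − 0 = 1, and there is no ∂_3, so H_2 = Z.

(K is a triangulation of the 2-sphere S^2.)

H_0 ≅ Z,  H_1 = 0,  H_2 ≅ Z.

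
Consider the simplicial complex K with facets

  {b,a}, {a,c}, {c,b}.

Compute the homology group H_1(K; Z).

Order the vertices as a < b < c. Listing each simplex with vertices in this order, K has dimension 1 with simplices:

  0-simplices (3): a, b, c
  1-simplices (3): ab, ac, bc

so the chain groups are C_0 ≅ Z^3, C_1 ≅ Z^3.

∂_1: C_1 → C_0 maps an edge to its endpoints' difference, ∂[p,q] = q − p.
The 3×3 boundary matrix has rank 2 and Smith normal form diag(1,1).

Now H_k = ker ∂_k / im ∂_{k+1}, so:

  H_1: rank ker ∂_1 − rank ∂_2 = (3 − 2) − 0 = 1, and there is no ∂_2, so H_1 ≅ Z.

H_1 = Z.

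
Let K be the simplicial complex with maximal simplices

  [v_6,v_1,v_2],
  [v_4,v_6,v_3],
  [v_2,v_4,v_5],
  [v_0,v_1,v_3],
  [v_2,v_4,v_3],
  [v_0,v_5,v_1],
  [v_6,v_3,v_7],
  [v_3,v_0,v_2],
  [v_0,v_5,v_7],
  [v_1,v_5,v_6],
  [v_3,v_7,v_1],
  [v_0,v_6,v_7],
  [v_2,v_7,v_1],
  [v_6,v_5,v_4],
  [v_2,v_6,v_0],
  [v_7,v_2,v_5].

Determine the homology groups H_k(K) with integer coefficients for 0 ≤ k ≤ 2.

H_0 = Z,  H_1 = Z^2,  H_2 = Z.

We work with the vertex ordering v_0 < v_1 < v_2 < v_3 < v_4 < v_5 < v_6 < v_7. The simplices of K, each written with vertices in increasing order, are:

  0-simplices (8): [v_0], [v_1], [v_2], [v_3], [v_4], [v_5], [v_6], [v_7]
  1-simplices (24): (24 of them)
  2-simplices (16): (16 of them)

giving chain groups C_0 ≅ Z^8, C_1 ≅ Z^24, C_2 ≅ Z^16.

∂_1: C_1 → C_0 sends each edge [p,q] (with p < q) to q − p.
The resulting 8×24 matrix has rank 7, and its Smith normal form has invariant factors (1,1,1,1,1,1,1).

Boundary ∂_2: C_2 → C_1 sends each 2-simplex [p,q,r] to [q,r] − [p,r] + [p,q]. For instance
  ∂[v_1,v_3,v_7] = [v_3,v_7] − [v_1,v_7] + [v_1,v_3],
  ∂[v_4,v_5,v_6] = [v_5,v_6] − [v_4,v_6] + [v_4,v_5].
The resulting 24×16 matrix has rank 15, and its Smith normal form has invariant factors (1,1,1,1,1,1,1,1,1,1,1,1,1,1,1).

Reading off H_k = ker ∂_k / im ∂_{k+1}:

  H_0: rank C_0 − rank ∂_1 = 8 − 7 = 1, and the invariant factors of ∂_1 are all 1, so H_0 = Z.
  H_1: rank ker ∂_1 − rank ∂_2 = (24 − 7) − 15 = 2, and the invariant factors of ∂_2 are all 1, so H_1 = Z^2.
  H_2: rank ker ∂_2 − rank ∂_3 = (16 − 15) − 0 = 1, and there is no ∂_3, so H_2 = Z.

As a check, the Euler characteristic is 8 − 24 + 16 = 0, which agrees with 1 − 2 + 1 = 0.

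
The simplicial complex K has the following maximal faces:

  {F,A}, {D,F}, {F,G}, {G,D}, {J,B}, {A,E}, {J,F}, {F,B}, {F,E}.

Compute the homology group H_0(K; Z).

H_0 ≅ Z.

Order the vertices as A < B < D < E < F < G < J. Listing each simplex with vertices in this order, K has dimension 1 with simplices:

  0-simplices (7): A, B, D, E, F, G, J
  1-simplices (9): AE, AF, BF, BJ, DF, DG, EF, FG, FJ

Hence C_0 ≅ Z^7, C_1 ≅ Z^9.

Boundary ∂_1: C_1 → C_0 maps an edge to its endpoints' difference, ∂[p,q] = q − p. For instance
  ∂AE = E − A.
The 7×9 boundary matrix has rank 6 and Smith normal form diag(1,1,1,1,1,1).

Computing H_k = (kernel of ∂_k) / (image of ∂_{k+1}):

  H_0: rank C_0 − rank ∂_1 = 7 − 6 = 1, and the invariant factors of ∂_1 are all 1, so H_0 ≅ Z.

(K is a triangulation of a wedge of 3 circles.)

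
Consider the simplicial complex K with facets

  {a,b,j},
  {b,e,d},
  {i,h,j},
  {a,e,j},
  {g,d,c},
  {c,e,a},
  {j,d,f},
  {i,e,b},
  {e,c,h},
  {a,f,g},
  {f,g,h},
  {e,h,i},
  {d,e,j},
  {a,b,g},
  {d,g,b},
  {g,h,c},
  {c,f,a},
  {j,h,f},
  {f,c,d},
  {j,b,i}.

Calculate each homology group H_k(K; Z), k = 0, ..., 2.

H_0 ≅ Z,  H_1 ≅ Z ⊕ Z/2,  H_2 = 0.

Order the vertices as a < b < c < d < e < f < g < h < i < j. Listing each simplex with vertices in this order, K has dimension 2 with simplices:

  0-simplices (10): a, b, c, d, e, f, g, h, i, j
  1-simplices (30): ab, ac, ae, af, ag, aj, bd, be, bg, bi, bj, cd, ce, cf, cg, ch, de, df, dg, dj, eh, ei, ej, fg, fh, fj, gh, hi, hj, ij
  2-simplices (20): abg, abj, ace, acf, aej, afg, bde, bdg, bei, bij, cdf, cdg, ceh, cgh, dej, dfj, ehi, fgh, fhj, hij

so the chain groups are C_0 ≅ Z^10, C_1 ≅ Z^30, C_2 ≅ Z^20.

Boundary ∂_1: C_1 → C_0 maps an edge to its endpoints' difference, ∂[p,q] = q − p.
The 10×30 boundary matrix has rank 9 and Smith normal form diag(1,1,1,1,1,1,1,1,1).

The boundary map ∂_2: C_2 → C_1 maps a triangle to the signed sum of its edges. For instance
  ∂bdg = dg − bg + bd,
  ∂bde = de − be + bd.
As a 30×20 matrix over Z this has rank 20, with invariant factors (1,1,1,1,1,1,1,1,1,1,1,1,1,1,1,1,1,1,1,2).

Reading off H_k = ker ∂_k / im ∂_{k+1}:

  H_0: rank C_0 − rank ∂_1 = 10 − 9 = 1, and the invariant factors of ∂_1 are all 1, so H_0 = Z.
  H_1: rank ker ∂_1 − rank ∂_2 = (30 − 9) − 20 = 1, and ∂_2 has invariant factor 2 > 1, so H_1 = Z ⊕ Z/2.
  H_2: rank ker ∂_2 − rank ∂_3 = (20 − 20) − 0 = 0, and there is no ∂_3, so H_2 = 0.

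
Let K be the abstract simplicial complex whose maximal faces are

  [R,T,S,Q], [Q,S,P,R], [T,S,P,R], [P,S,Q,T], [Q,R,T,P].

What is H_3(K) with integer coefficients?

H_3 ≅ Z.

We work with the vertex ordering P < Q < R < S < T. The simplices of K, each written with vertices in increasing order, are:

  0-simplices (5): P, Q, R, S, T
  1-simplices (10): PQ, PR, PS, PT, QR, QS, QT, RS, RT, ST
  2-simplices (10): PQR, PQS, PQT, PRS, PRT, PST, QRS, QRT, QST, RST
  3-simplices (5): PQRS, PQRT, PQST, PRST, QRST

giving chain groups C_0 ≅ Z^5, C_1 ≅ Z^10, C_2 ≅ Z^10, C_3 ≅ Z^5.

∂_1: C_1 → C_0 maps an edge to its endpoints' difference, ∂[p,q] = q − p. For instance
  ∂PQ = Q − P.
As a 5×10 matrix over Z this has rank 4, with invariant factors (1,1,1,1).

∂_2: C_2 → C_1 sends each 2-simplex [p,q,r] to [q,r] − [p,r] + [p,q]. For instance
  ∂QRS = RS − QS + QR,
  ∂QST = ST − QT + QS.
As a 10×10 matrix over Z this has rank 6, with invariant factors (1,1,1,1,1,1).

Boundary ∂_3: C_3 → C_2 sends each 3-simplex σ to the alternating sum Σ_i (−1)^i (σ with its i-th vertex removed). For instance
  ∂QRST = RST − QST + QRT − QRS,
  ∂PQRS = QRS − PRS + PQS − PQR.
As a 10×5 matrix over Z this has rank 4, with invariant factors (1,1,1,1).

Reading off H_k = ker ∂_k / im ∂_{k+1}:

  H_3: rank ker ∂_3 − rank ∂_4 = (5 − 4) − 0 = 1, and there is no ∂_4, so H_3 = Z.

(K is a triangulation of the 3-sphere S^3.)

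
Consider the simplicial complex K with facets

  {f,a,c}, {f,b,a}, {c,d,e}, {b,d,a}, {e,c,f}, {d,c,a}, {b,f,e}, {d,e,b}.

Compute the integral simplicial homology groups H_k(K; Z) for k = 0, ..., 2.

H_0 = Z,  H_1 = 0,  H_2 = Z.

Fix the vertex order a < b < c < d < e < f and write every simplex with vertices in increasing order. Then dim K = 2 and the simplices of K are:

  0-simplices (6): a, b, c, d, e, f
  1-simplices (12): ab, ac, ad, af, bd, be, bf, cd, ce, cf, de, ef
  2-simplices (8): abd, abf, acd, acf, bde, bef, cde, cef

Hence C_0 ≅ Z^6, C_1 ≅ Z^12, C_2 ≅ Z^8.

The boundary map ∂_1: C_1 → C_0 maps an edge to its endpoints' difference, ∂[p,q] = q − p. For instance
  ∂af = f − a.
The resulting 6×12 matrix has rank 5, and its Smith normal form has invariant factors (1,1,1,1,1).

The boundary map ∂_2: C_2 → C_1 acts by ∂[p,q,r] = [q,r] − [p,r] + [p,q]. For instance
  ∂bde = de − be + bd,
  ∂abf = bf − af + ab.
As a 12×8 matrix over Z this has rank 7, with invariant factors (1,1,1,1,1,1,1).

Computing H_k = (kernel of ∂_k) / (image of ∂_{k+1}):

  H_0: rank C_0 − rank ∂_1 = 6 − 5 = 1, and the invariant factors of ∂_1 are all 1, so H_0 ≅ Z.
  H_1: rank ker ∂_1 − rank ∂_2 = (12 − 5) − 7 = 0, and the invariant factors of ∂_2 are all 1, so H_1 ≅ 0.
  H_2: rank ker ∂_2 − rank ∂_3 = (8 − 7) − 0 = 1, and there is no ∂_3, so H_2 ≅ Z.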